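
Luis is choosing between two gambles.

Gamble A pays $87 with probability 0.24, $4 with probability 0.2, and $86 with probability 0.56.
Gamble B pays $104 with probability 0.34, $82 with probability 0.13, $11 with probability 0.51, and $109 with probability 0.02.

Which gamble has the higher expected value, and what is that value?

Gamble A ($69.84)

Gamble A = 0.24 × 87 + 0.2 × 4 + 0.56 × 86 = 20.88 + 0.8 + 48.16 = 69.84
Gamble B = 0.34 × 104 + 0.13 × 82 + 0.51 × 11 + 0.02 × 109 = 35.36 + 10.66 + 5.61 + 2.18 = 53.81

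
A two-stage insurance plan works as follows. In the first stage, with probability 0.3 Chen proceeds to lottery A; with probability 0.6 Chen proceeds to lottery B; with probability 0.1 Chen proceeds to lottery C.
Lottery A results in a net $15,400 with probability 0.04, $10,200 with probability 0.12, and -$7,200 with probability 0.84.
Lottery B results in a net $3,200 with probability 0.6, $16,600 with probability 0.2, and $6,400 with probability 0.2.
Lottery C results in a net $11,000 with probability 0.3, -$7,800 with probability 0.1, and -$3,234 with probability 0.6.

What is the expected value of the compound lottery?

EV(A) = 0.04 × 15400 + 0.12 × 10200 + 0.84 × (-7200) = 616 + 1224 − 6048 = -4208
EV(B) = 0.6 × 3200 + 0.2 × 16600 + 0.2 × 6400 = 1920 + 3320 + 1280 = 6520
EV(C) = 0.3 × 11000 + 0.1 × (-7800) + 0.6 × (-3234) = 3300 − 780 − 1940.4 = 579.6
Overall = 0.3 × (-4208) + 0.6 × 6520 + 0.1 × 579.6 = -1262.4 + 3912 + 57.96 = 2707.56

$2,707.56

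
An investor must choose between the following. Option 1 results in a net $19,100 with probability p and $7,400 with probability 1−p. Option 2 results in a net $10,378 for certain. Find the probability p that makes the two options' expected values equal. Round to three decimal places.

p = 0.255

p·19100 + (1−p)·7400 = 10378
11700p + 7400 = 10378
p = (10378 − 7400) / 11700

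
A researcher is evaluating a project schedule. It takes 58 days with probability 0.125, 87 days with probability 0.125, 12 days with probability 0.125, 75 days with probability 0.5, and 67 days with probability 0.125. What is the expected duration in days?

EV = 0.125 × 58 + 0.125 × 87 + 0.125 × 12 + 0.5 × 75 + 0.125 × 67 = 7.25 + 10.875 + 1.5 + 37.5 + 8.375 = 65.5

65.5 days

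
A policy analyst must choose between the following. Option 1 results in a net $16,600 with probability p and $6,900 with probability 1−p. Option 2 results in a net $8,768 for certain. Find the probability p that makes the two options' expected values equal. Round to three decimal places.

p·16600 + (1−p)·6900 = 8768
9700p + 6900 = 8768
p = (8768 − 6900) / 9700

p = 0.193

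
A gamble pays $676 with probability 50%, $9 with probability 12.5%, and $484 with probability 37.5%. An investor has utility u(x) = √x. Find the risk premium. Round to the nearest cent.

$52.98

E[u] = 0.5·√676 + 0.125·√9 + 0.375·√484 = 0.5·26 + 0.125·3 + 0.375·22 = 21.625
CE = (21.625)² = 467.640625
Risk premium = EV − CE = 520.625 − 467.640625 = 52.984375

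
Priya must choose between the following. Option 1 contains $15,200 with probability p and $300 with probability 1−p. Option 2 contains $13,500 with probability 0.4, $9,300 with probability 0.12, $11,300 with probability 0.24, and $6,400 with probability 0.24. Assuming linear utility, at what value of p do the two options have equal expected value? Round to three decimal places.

EV(Option 2) = 0.4 × 13500 + 0.12 × 9300 + 0.24 × 11300 + 0.24 × 6400 = 5400 + 1116 + 2712 + 1536 = 10764
p·15200 + (1−p)·300 = 10764
14900p + 300 = 10764
p = (10764 − 300) / 14900

p = 0.702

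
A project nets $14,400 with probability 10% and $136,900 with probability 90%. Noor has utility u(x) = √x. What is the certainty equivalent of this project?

$119,025

E[u] = 0.1·√14400 + 0.9·√136900 = 0.1·120 + 0.9·370 = 345
CE = (345)² = 119025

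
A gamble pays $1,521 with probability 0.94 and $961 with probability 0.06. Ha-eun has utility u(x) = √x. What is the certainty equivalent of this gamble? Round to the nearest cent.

$1,483.79

E[u] = 0.94·√1521 + 0.06·√961 = 0.94·39 + 0.06·31 = 38.52
CE = (38.52)² = 1483.7904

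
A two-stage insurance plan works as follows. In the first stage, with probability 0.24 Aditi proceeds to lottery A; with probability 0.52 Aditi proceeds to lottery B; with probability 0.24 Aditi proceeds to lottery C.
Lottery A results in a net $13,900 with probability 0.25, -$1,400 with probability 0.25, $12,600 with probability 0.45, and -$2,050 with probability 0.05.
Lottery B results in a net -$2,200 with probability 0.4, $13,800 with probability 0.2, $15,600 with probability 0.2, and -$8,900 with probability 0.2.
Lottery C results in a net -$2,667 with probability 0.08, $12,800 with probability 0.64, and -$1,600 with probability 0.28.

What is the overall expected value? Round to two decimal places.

$5,567.95

EV(A) = 0.25 × 13900 + 0.25 × (-1400) + 0.45 × 12600 + 0.05 × (-2050) = 3475 − 350 + 5670 − 102.5 = 8692.5
EV(B) = 0.4 × (-2200) + 0.2 × 13800 + 0.2 × 15600 + 0.2 × (-8900) = -880 + 2760 + 3120 − 1780 = 3220
EV(C) = 0.08 × (-2667) + 0.64 × 12800 + 0.28 × (-1600) = -213.36 + 8192 − 448 = 7530.64
Overall = 0.24 × 8692.5 + 0.52 × 3220 + 0.24 × 7530.64 = 2086.2 + 1674.4 + 1807.3536 = 5567.9536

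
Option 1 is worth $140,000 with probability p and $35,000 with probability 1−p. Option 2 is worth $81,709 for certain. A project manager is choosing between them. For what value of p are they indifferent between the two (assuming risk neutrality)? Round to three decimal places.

p = 0.445

p·140000 + (1−p)·35000 = 81709
105000p + 35000 = 81709
p = (81709 − 35000) / 105000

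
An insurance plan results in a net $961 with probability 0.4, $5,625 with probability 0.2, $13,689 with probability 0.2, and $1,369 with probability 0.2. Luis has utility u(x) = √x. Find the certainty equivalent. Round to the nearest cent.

$3,387.24

E[u] = 0.4·√961 + 0.2·√5625 + 0.2·√13689 + 0.2·√1369 = 0.4·31 + 0.2·75 + 0.2·117 + 0.2·37 = 58.2
CE = (58.2)² = 3387.24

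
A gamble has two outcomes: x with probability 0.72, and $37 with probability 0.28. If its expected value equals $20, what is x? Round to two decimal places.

x = $13.39

0.72·x + 0.28·37 = 20
0.72·x = 20 − 10.36 = 9.64
x = 9.64 / 0.72 = 13.3889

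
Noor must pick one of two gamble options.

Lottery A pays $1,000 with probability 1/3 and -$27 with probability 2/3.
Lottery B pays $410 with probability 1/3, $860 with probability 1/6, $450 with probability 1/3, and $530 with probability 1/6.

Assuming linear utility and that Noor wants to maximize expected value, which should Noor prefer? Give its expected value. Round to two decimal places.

Lottery A = 1/3 × 1000 + 2/3 × (-27) = 333.3333 − 18 = 315.3333
Lottery B = 1/3 × 410 + 1/6 × 860 + 1/3 × 450 + 1/6 × 530 = 136.6667 + 143.3333 + 150 + 88.3333 = 518.3333

Lottery B ($518.33)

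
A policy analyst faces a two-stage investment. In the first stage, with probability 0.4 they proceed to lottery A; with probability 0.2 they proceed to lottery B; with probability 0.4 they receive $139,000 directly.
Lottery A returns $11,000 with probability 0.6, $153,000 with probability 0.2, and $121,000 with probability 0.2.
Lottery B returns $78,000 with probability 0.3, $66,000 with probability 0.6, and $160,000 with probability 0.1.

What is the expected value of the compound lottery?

EV(A) = 0.6 × 11000 + 0.2 × 153000 + 0.2 × 121000 = 6600 + 30600 + 24200 = 61400
EV(B) = 0.3 × 78000 + 0.6 × 66000 + 0.1 × 160000 = 23400 + 39600 + 16000 = 79000
Branch C: 139000 (certain)
Overall = 0.4 × 61400 + 0.2 × 79000 + 0.4 × 139000 = 24560 + 15800 + 55600 = 95960

$95,960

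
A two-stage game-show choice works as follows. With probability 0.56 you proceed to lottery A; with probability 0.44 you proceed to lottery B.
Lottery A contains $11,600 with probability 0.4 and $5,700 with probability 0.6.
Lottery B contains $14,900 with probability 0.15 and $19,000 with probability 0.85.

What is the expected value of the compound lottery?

EV(A) = 0.4 × 11600 + 0.6 × 5700 = 4640 + 3420 = 8060
EV(B) = 0.15 × 14900 + 0.85 × 19000 = 2235 + 16150 = 18385
Overall = 0.56 × 8060 + 0.44 × 18385 = 4513.6 + 8089.4 = 12603

$12,603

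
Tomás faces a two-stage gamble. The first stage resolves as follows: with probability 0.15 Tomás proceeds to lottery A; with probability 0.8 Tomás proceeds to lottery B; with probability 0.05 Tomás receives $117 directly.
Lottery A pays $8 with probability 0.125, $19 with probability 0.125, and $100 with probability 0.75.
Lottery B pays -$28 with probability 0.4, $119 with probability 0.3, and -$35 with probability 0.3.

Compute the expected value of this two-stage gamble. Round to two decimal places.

EV(A) = 0.125 × 8 + 0.125 × 19 + 0.75 × 100 = 1 + 2.375 + 75 = 78.375
EV(B) = 0.4 × (-28) + 0.3 × 119 + 0.3 × (-35) = -11.2 + 35.7 − 10.5 = 14
Branch C: 117 (certain)
Overall = 0.15 × 78.375 + 0.8 × 14 + 0.05 × 117 = 11.75625 + 11.2 + 5.85 = 28.80625

$28.81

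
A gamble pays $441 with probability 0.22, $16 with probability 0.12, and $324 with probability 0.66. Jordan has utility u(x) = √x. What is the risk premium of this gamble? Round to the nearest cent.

$24.46

E[u] = 0.22·√441 + 0.12·√16 + 0.66·√324 = 0.22·21 + 0.12·4 + 0.66·18 = 16.98
CE = (16.98)² = 288.3204
Risk premium = EV − CE = 312.78 − 288.3204 = 24.4596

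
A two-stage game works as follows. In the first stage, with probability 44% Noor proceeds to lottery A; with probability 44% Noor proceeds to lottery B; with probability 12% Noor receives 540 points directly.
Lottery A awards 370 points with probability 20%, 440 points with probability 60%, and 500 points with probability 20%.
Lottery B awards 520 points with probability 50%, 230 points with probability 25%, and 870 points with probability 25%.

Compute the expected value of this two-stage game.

492.92 points

EV(A) = 0.2 × 370 + 0.6 × 440 + 0.2 × 500 = 74 + 264 + 100 = 438
EV(B) = 0.5 × 520 + 0.25 × 230 + 0.25 × 870 = 260 + 57.5 + 217.5 = 535
Branch C: 540 (certain)
Overall = 0.44 × 438 + 0.44 × 535 + 0.12 × 540 = 192.72 + 235.4 + 64.8 = 492.92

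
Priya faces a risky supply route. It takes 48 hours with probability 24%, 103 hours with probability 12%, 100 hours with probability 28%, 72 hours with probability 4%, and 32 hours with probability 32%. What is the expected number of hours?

EV = 0.24 × 48 + 0.12 × 103 + 0.28 × 100 + 0.04 × 72 + 0.32 × 32 = 11.52 + 12.36 + 28 + 2.88 + 10.24 = 65

65 hours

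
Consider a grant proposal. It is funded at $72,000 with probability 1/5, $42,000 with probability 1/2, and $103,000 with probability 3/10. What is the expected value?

$66,300

EV = 1/5 × 72000 + 1/2 × 42000 + 3/10 × 103000 = 14400 + 21000 + 30900 = 66300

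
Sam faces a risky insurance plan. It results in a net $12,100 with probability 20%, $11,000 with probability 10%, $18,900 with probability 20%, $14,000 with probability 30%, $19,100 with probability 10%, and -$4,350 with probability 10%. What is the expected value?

$12,975

EV = 0.2 × 12100 + 0.1 × 11000 + 0.2 × 18900 + 0.3 × 14000 + 0.1 × 19100 + 0.1 × (-4350) = 2420 + 1100 + 3780 + 4200 + 1910 − 435 = 12975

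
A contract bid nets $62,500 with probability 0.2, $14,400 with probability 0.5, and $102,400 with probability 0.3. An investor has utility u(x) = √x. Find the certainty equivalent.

E[u] = 0.2·√62500 + 0.5·√14400 + 0.3·√102400 = 0.2·250 + 0.5·120 + 0.3·320 = 206
CE = (206)² = 42436

$42,436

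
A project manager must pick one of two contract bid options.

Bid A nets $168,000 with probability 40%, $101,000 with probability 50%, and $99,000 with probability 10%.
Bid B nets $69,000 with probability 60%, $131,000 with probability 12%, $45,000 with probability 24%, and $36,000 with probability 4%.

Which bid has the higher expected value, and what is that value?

Bid A ($127,600)

Bid A = 0.4 × 168000 + 0.5 × 101000 + 0.1 × 99000 = 67200 + 50500 + 9900 = 127600
Bid B = 0.6 × 69000 + 0.12 × 131000 + 0.24 × 45000 + 0.04 × 36000 = 41400 + 15720 + 10800 + 1440 = 69360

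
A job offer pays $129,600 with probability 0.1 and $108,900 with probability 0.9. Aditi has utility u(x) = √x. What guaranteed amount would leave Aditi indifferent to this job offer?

E[u] = 0.1·√129600 + 0.9·√108900 = 0.1·360 + 0.9·330 = 333
CE = (333)² = 110889

$110,889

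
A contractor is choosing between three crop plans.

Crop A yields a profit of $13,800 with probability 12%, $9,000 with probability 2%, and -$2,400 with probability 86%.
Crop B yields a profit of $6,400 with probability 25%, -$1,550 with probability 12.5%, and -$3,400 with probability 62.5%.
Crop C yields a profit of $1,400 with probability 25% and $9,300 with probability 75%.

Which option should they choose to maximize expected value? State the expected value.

Crop C ($7,325)

Crop A = 0.12 × 13800 + 0.02 × 9000 + 0.86 × (-2400) = 1656 + 180 − 2064 = -228
Crop B = 0.25 × 6400 + 0.125 × (-1550) + 0.625 × (-3400) = 1600 − 193.75 − 2125 = -718.75
Crop C = 0.25 × 1400 + 0.75 × 9300 = 350 + 6975 = 7325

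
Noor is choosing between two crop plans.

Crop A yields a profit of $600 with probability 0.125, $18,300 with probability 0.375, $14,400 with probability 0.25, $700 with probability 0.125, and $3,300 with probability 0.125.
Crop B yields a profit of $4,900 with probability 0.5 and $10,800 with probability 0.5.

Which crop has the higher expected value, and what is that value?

Crop A = 0.125 × 600 + 0.375 × 18300 + 0.25 × 14400 + 0.125 × 700 + 0.125 × 3300 = 75 + 6862.5 + 3600 + 87.5 + 412.5 = 11037.5
Crop B = 0.5 × 4900 + 0.5 × 10800 = 2450 + 5400 = 7850

Crop A ($11,037.50)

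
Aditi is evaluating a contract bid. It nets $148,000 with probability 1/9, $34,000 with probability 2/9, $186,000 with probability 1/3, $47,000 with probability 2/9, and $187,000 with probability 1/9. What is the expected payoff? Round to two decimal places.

EV = 1/9 × 148000 + 2/9 × 34000 + 1/3 × 186000 + 2/9 × 47000 + 1/9 × 187000 = 16444.4444 + 7555.5556 + 62000 + 10444.4444 + 20777.7778 = 117222.2222

$117,222.22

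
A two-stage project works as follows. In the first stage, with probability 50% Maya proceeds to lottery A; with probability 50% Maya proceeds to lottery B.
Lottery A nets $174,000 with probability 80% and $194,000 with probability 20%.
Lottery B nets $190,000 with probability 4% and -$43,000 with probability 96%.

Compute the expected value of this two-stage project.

$72,160

EV(A) = 0.8 × 174000 + 0.2 × 194000 = 139200 + 38800 = 178000
EV(B) = 0.04 × 190000 + 0.96 × (-43000) = 7600 − 41280 = -33680
Overall = 0.5 × 178000 + 0.5 × (-33680) = 89000 − 16840 = 72160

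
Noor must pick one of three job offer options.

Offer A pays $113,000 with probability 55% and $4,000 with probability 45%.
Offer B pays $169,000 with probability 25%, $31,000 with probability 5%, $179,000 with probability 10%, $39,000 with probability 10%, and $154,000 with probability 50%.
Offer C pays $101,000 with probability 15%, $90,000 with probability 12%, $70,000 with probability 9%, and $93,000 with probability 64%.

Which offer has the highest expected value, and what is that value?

Offer B ($142,600)

Offer A = 0.55 × 113000 + 0.45 × 4000 = 62150 + 1800 = 63950
Offer B = 0.25 × 169000 + 0.05 × 31000 + 0.1 × 179000 + 0.1 × 39000 + 0.5 × 154000 = 42250 + 1550 + 17900 + 3900 + 77000 = 142600
Offer C = 0.15 × 101000 + 0.12 × 90000 + 0.09 × 70000 + 0.64 × 93000 = 15150 + 10800 + 6300 + 59520 = 91770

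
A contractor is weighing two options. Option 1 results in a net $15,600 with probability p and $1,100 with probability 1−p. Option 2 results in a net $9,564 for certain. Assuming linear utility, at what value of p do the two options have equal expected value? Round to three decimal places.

p = 0.584

p·15600 + (1−p)·1100 = 9564
14500p + 1100 = 9564
p = (9564 − 1100) / 14500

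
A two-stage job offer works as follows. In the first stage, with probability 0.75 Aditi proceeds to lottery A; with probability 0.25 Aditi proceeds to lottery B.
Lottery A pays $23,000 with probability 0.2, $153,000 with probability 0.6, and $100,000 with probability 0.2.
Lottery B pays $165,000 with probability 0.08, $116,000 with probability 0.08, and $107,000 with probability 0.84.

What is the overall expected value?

$115,390

EV(A) = 0.2 × 23000 + 0.6 × 153000 + 0.2 × 100000 = 4600 + 91800 + 20000 = 116400
EV(B) = 0.08 × 165000 + 0.08 × 116000 + 0.84 × 107000 = 13200 + 9280 + 89880 = 112360
Overall = 0.75 × 116400 + 0.25 × 112360 = 87300 + 28090 = 115390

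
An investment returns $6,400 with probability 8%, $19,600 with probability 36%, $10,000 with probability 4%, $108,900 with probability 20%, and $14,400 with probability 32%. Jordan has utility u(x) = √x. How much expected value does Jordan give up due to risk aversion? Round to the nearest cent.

E[u] = 0.08·√6400 + 0.36·√19600 + 0.04·√10000 + 0.2·√108900 + 0.32·√14400 = 0.08·80 + 0.36·140 + 0.04·100 + 0.2·330 + 0.32·120 = 165.2
CE = (165.2)² = 27291.04
Risk premium = EV − CE = 34356 − 27291.04 = 7064.96

$7,064.96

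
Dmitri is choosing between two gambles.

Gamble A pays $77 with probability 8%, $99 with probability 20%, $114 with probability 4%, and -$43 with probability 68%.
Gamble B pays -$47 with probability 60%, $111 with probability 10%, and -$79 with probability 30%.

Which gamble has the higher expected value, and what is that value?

Gamble A = 0.08 × 77 + 0.2 × 99 + 0.04 × 114 + 0.68 × (-43) = 6.16 + 19.8 + 4.56 − 29.24 = 1.28
Gamble B = 0.6 × (-47) + 0.1 × 111 + 0.3 × (-79) = -28.2 + 11.1 − 23.7 = -40.8

Gamble A ($1.28)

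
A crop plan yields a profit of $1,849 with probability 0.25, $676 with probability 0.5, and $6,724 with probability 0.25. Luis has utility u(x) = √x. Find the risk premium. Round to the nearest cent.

$523.19

E[u] = 0.25·√1849 + 0.5·√676 + 0.25·√6724 = 0.25·43 + 0.5·26 + 0.25·82 = 44.25
CE = (44.25)² = 1958.0625
Risk premium = EV − CE = 2481.25 − 1958.0625 = 523.1875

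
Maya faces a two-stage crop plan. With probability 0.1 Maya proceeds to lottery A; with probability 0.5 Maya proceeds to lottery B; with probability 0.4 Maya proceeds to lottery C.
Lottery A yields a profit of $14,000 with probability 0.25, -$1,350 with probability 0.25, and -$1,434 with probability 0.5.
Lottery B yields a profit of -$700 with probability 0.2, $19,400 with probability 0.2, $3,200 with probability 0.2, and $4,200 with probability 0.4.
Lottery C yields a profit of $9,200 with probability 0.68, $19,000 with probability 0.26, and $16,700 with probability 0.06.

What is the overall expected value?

EV(A) = 0.25 × 14000 + 0.25 × (-1350) + 0.5 × (-1434) = 3500 − 337.5 − 717 = 2445.5
EV(B) = 0.2 × (-700) + 0.2 × 19400 + 0.2 × 3200 + 0.4 × 4200 = -140 + 3880 + 640 + 1680 = 6060
EV(C) = 0.68 × 9200 + 0.26 × 19000 + 0.06 × 16700 = 6256 + 4940 + 1002 = 12198
Overall = 0.1 × 2445.5 + 0.5 × 6060 + 0.4 × 12198 = 244.55 + 3030 + 4879.2 = 8153.75

$8,153.75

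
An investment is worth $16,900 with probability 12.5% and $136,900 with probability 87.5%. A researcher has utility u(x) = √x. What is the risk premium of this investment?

$6,300

E[u] = 0.125·√16900 + 0.875·√136900 = 0.125·130 + 0.875·370 = 340
CE = (340)² = 115600
Risk premium = EV − CE = 121900 − 115600 = 6300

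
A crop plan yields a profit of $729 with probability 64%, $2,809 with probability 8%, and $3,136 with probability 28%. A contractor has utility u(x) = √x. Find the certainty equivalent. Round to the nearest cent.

E[u] = 0.64·√729 + 0.08·√2809 + 0.28·√3136 = 0.64·27 + 0.08·53 + 0.28·56 = 37.2
CE = (37.2)² = 1383.84

$1,383.84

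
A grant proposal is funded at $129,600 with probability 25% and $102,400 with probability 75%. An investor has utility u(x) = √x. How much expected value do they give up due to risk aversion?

E[u] = 0.25·√129600 + 0.75·√102400 = 0.25·360 + 0.75·320 = 330
CE = (330)² = 108900
Risk premium = EV − CE = 109200 − 108900 = 300

$300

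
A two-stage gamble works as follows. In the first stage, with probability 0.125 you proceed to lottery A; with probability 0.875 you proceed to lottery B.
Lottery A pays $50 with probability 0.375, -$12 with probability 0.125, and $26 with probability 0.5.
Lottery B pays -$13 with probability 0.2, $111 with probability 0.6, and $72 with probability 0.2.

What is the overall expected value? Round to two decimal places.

$72.38

EV(A) = 0.375 × 50 + 0.125 × (-12) + 0.5 × 26 = 18.75 − 1.5 + 13 = 30.25
EV(B) = 0.2 × (-13) + 0.6 × 111 + 0.2 × 72 = -2.6 + 66.6 + 14.4 = 78.4
Overall = 0.125 × 30.25 + 0.875 × 78.4 = 3.78125 + 68.6 = 72.38125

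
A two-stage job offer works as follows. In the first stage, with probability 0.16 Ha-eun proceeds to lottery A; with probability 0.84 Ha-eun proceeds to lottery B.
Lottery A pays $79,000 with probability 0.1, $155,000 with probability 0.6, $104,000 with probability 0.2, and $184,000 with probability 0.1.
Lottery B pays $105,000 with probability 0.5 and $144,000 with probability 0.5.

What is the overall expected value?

$126,996

EV(A) = 0.1 × 79000 + 0.6 × 155000 + 0.2 × 104000 + 0.1 × 184000 = 7900 + 93000 + 20800 + 18400 = 140100
EV(B) = 0.5 × 105000 + 0.5 × 144000 = 52500 + 72000 = 124500
Overall = 0.16 × 140100 + 0.84 × 124500 = 22416 + 104580 = 126996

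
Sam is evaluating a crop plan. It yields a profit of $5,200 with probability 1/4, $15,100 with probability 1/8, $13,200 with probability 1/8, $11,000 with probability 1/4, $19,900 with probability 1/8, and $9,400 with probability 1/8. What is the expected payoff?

EV = 1/4 × 5200 + 1/8 × 15100 + 1/8 × 13200 + 1/4 × 11000 + 1/8 × 19900 + 1/8 × 9400 = 1300 + 1887.5 + 1650 + 2750 + 2487.5 + 1175 = 11250

$11,250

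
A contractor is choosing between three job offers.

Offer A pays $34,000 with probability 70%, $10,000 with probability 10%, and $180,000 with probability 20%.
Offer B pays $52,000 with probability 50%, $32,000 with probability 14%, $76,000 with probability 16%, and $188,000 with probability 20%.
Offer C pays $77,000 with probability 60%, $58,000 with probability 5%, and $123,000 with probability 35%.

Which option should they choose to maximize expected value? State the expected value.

Offer C ($92,150)

Offer A = 0.7 × 34000 + 0.1 × 10000 + 0.2 × 180000 = 23800 + 1000 + 36000 = 60800
Offer B = 0.5 × 52000 + 0.14 × 32000 + 0.16 × 76000 + 0.2 × 188000 = 26000 + 4480 + 12160 + 37600 = 80240
Offer C = 0.6 × 77000 + 0.05 × 58000 + 0.35 × 123000 = 46200 + 2900 + 43050 = 92150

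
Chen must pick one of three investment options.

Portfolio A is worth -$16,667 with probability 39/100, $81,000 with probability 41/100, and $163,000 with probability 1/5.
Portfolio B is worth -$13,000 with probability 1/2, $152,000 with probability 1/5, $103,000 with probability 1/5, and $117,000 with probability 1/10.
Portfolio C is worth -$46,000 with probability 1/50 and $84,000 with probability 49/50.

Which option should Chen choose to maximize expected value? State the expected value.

Portfolio C ($81,400)

Portfolio A = 39/100 × (-16667) + 41/100 × 81000 + 1/5 × 163000 = -6500.13 + 33210 + 32600 = 59309.87
Portfolio B = 1/2 × (-13000) + 1/5 × 152000 + 1/5 × 103000 + 1/10 × 117000 = -6500 + 30400 + 20600 + 11700 = 56200
Portfolio C = 1/50 × (-46000) + 49/50 × 84000 = -920 + 82320 = 81400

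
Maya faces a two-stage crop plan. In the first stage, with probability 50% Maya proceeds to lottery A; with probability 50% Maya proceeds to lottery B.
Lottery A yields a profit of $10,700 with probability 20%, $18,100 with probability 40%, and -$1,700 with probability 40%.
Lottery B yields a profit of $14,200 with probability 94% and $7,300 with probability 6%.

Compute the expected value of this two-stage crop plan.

$11,243

EV(A) = 0.2 × 10700 + 0.4 × 18100 + 0.4 × (-1700) = 2140 + 7240 − 680 = 8700
EV(B) = 0.94 × 14200 + 0.06 × 7300 = 13348 + 438 = 13786
Overall = 0.5 × 8700 + 0.5 × 13786 = 4350 + 6893 = 11243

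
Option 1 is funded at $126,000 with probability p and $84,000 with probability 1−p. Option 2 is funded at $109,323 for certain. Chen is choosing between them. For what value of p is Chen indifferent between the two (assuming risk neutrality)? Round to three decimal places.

p·126000 + (1−p)·84000 = 109323
42000p + 84000 = 109323
p = (109323 − 84000) / 42000

p = 0.603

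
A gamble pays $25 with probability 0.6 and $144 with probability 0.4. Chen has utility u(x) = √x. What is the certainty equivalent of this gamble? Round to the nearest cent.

E[u] = 0.6·√25 + 0.4·√144 = 0.6·5 + 0.4·12 = 7.8
CE = (7.8)² = 60.84

$60.84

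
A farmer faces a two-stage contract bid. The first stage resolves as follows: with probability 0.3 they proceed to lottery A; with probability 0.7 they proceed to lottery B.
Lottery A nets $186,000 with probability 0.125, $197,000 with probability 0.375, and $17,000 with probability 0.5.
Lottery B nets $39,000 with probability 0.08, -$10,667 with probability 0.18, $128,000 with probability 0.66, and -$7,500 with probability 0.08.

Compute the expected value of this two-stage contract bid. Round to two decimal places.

EV(A) = 0.125 × 186000 + 0.375 × 197000 + 0.5 × 17000 = 23250 + 73875 + 8500 = 105625
EV(B) = 0.08 × 39000 + 0.18 × (-10667) + 0.66 × 128000 + 0.08 × (-7500) = 3120 − 1920.06 + 84480 − 600 = 85079.94
Overall = 0.3 × 105625 + 0.7 × 85079.94 = 31687.5 + 59555.958 = 91243.458

$91,243.46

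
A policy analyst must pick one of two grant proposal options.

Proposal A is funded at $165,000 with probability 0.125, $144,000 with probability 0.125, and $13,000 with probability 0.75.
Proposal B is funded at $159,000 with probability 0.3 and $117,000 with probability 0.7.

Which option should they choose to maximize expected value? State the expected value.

Proposal B ($129,600)

Proposal A = 0.125 × 165000 + 0.125 × 144000 + 0.75 × 13000 = 20625 + 18000 + 9750 = 48375
Proposal B = 0.3 × 159000 + 0.7 × 117000 = 47700 + 81900 = 129600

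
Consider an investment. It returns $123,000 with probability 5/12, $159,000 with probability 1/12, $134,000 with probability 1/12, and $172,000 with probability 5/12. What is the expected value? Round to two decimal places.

EV = 5/12 × 123000 + 1/12 × 159000 + 1/12 × 134000 + 5/12 × 172000 = 51250 + 13250 + 11166.6667 + 71666.6667 = 147333.3333

$147,333.33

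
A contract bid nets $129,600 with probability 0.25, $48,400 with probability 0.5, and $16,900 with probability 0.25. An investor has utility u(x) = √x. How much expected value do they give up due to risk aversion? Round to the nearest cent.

$6,768.75

E[u] = 0.25·√129600 + 0.5·√48400 + 0.25·√16900 = 0.25·360 + 0.5·220 + 0.25·130 = 232.5
CE = (232.5)² = 54056.25
Risk premium = EV − CE = 60825 − 54056.25 = 6768.75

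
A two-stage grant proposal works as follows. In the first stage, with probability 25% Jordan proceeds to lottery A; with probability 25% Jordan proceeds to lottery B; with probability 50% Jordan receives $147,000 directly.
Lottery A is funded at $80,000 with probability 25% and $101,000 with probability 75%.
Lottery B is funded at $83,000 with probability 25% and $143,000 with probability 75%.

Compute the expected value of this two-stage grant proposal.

$129,437.50

EV(A) = 0.25 × 80000 + 0.75 × 101000 = 20000 + 75750 = 95750
EV(B) = 0.25 × 83000 + 0.75 × 143000 = 20750 + 107250 = 128000
Branch C: 147000 (certain)
Overall = 0.25 × 95750 + 0.25 × 128000 + 0.5 × 147000 = 23937.5 + 32000 + 73500 = 129437.5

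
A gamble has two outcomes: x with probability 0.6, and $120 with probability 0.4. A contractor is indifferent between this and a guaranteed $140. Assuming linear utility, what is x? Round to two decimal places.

x = $153.33

0.6·x + 0.4·120 = 140
0.6·x = 140 − 48 = 92
x = 92 / 0.6 = 153.3333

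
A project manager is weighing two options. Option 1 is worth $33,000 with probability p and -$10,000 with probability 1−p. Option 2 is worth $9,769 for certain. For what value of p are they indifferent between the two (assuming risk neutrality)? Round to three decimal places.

p·33000 + (1−p)·(-10000) = 9769
43000p − 10000 = 9769
p = (9769 + 10000) / 43000

p = 0.460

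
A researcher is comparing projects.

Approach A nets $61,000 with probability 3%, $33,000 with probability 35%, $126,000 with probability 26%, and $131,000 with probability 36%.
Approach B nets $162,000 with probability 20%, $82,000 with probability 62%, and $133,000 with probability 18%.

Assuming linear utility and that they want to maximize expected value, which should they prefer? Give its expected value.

Approach B ($107,180)

Approach A = 0.03 × 61000 + 0.35 × 33000 + 0.26 × 126000 + 0.36 × 131000 = 1830 + 11550 + 32760 + 47160 = 93300
Approach B = 0.2 × 162000 + 0.62 × 82000 + 0.18 × 133000 = 32400 + 50840 + 23940 = 107180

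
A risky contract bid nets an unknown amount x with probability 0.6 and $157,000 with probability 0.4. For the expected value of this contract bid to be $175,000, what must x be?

x = $187,000

0.6·x + 0.4·157000 = 175000
0.6·x = 175000 − 62800 = 112200
x = 112200 / 0.6 = 187000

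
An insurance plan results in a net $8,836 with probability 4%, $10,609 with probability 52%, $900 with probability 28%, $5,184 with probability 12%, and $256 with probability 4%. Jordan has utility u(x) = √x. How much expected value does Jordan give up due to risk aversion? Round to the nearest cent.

$1,129.44

E[u] = 0.04·√8836 + 0.52·√10609 + 0.28·√900 + 0.12·√5184 + 0.04·√256 = 0.04·94 + 0.52·103 + 0.28·30 + 0.12·72 + 0.04·16 = 75
CE = (75)² = 5625
Risk premium = EV − CE = 6754.44 − 5625 = 1129.44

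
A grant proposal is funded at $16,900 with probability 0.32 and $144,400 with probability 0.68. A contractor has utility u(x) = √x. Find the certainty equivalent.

$90,000

E[u] = 0.32·√16900 + 0.68·√144400 = 0.32·130 + 0.68·380 = 300
CE = (300)² = 90000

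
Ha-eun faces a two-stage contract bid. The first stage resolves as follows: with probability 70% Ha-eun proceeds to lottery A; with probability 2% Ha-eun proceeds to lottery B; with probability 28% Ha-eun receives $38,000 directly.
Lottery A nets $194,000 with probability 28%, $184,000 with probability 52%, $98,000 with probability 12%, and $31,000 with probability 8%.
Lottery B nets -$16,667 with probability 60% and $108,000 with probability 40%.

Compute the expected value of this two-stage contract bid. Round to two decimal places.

EV(A) = 0.28 × 194000 + 0.52 × 184000 + 0.12 × 98000 + 0.08 × 31000 = 54320 + 95680 + 11760 + 2480 = 164240
EV(B) = 0.6 × (-16667) + 0.4 × 108000 = -10000.2 + 43200 = 33199.8
Branch C: 38000 (certain)
Overall = 0.7 × 164240 + 0.02 × 33199.8 + 0.28 × 38000 = 114968 + 663.996 + 10640 = 126271.996

$126,272.00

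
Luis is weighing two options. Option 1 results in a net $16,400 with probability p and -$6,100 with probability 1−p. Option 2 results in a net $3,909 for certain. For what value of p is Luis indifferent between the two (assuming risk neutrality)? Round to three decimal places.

p·16400 + (1−p)·(-6100) = 3909
22500p − 6100 = 3909
p = (3909 + 6100) / 22500

p = 0.445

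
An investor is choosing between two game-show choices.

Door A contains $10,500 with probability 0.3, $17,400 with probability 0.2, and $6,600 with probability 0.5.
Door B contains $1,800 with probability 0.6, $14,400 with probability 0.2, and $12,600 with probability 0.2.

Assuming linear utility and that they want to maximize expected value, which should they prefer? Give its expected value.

Door A = 0.3 × 10500 + 0.2 × 17400 + 0.5 × 6600 = 3150 + 3480 + 3300 = 9930
Door B = 0.6 × 1800 + 0.2 × 14400 + 0.2 × 12600 = 1080 + 2880 + 2520 = 6480

Door A ($9,930)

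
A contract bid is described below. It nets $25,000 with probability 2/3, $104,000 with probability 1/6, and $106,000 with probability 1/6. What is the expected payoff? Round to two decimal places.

$51,666.67

EV = 2/3 × 25000 + 1/6 × 104000 + 1/6 × 106000 = 16666.6667 + 17333.3333 + 17666.6667 = 51666.6667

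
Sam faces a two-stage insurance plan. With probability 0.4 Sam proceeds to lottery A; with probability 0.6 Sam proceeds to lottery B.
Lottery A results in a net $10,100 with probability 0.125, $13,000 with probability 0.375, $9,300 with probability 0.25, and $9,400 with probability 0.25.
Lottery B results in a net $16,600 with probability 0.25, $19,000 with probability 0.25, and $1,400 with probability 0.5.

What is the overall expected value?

$10,085

EV(A) = 0.125 × 10100 + 0.375 × 13000 + 0.25 × 9300 + 0.25 × 9400 = 1262.5 + 4875 + 2325 + 2350 = 10812.5
EV(B) = 0.25 × 16600 + 0.25 × 19000 + 0.5 × 1400 = 4150 + 4750 + 700 = 9600
Overall = 0.4 × 10812.5 + 0.6 × 9600 = 4325 + 5760 = 10085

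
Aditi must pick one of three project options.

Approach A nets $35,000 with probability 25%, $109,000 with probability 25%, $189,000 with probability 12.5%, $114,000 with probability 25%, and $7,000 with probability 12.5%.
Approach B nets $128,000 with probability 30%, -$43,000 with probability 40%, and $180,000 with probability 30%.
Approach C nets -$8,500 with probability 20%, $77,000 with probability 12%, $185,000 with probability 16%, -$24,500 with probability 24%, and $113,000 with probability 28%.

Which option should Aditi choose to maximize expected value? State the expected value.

Approach A = 0.25 × 35000 + 0.25 × 109000 + 0.125 × 189000 + 0.25 × 114000 + 0.125 × 7000 = 8750 + 27250 + 23625 + 28500 + 875 = 89000
Approach B = 0.3 × 128000 + 0.4 × (-43000) + 0.3 × 180000 = 38400 − 17200 + 54000 = 75200
Approach C = 0.2 × (-8500) + 0.12 × 77000 + 0.16 × 185000 + 0.24 × (-24500) + 0.28 × 113000 = -1700 + 9240 + 29600 − 5880 + 31640 = 62900

Approach A ($89,000)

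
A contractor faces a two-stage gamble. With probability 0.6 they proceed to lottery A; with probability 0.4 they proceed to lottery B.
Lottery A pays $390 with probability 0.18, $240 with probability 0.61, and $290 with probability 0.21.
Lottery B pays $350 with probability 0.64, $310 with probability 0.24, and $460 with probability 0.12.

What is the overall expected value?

EV(A) = 0.18 × 390 + 0.61 × 240 + 0.21 × 290 = 70.2 + 146.4 + 60.9 = 277.5
EV(B) = 0.64 × 350 + 0.24 × 310 + 0.12 × 460 = 224 + 74.4 + 55.2 = 353.6
Overall = 0.6 × 277.5 + 0.4 × 353.6 = 166.5 + 141.44 = 307.94

$307.94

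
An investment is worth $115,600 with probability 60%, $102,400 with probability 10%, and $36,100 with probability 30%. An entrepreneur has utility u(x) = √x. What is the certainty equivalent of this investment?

E[u] = 0.6·√115600 + 0.1·√102400 + 0.3·√36100 = 0.6·340 + 0.1·320 + 0.3·190 = 293
CE = (293)² = 85849

$85,849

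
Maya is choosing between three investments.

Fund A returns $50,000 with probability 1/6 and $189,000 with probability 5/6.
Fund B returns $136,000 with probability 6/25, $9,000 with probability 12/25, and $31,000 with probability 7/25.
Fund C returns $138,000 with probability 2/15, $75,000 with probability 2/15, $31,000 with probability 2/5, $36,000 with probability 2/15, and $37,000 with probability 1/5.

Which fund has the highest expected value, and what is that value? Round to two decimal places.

Fund A ($165,833.33)

Fund A = 1/6 × 50000 + 5/6 × 189000 = 8333.3333 + 157500 = 165833.3333
Fund B = 6/25 × 136000 + 12/25 × 9000 + 7/25 × 31000 = 32640 + 4320 + 8680 = 45640
Fund C = 2/15 × 138000 + 2/15 × 75000 + 2/5 × 31000 + 2/15 × 36000 + 1/5 × 37000 = 18400 + 10000 + 12400 + 4800 + 7400 = 53000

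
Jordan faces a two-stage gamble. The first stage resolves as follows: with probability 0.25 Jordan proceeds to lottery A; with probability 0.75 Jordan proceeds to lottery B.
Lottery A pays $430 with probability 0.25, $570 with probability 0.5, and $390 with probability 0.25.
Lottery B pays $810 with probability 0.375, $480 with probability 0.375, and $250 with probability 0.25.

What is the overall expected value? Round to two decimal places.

$532.19

EV(A) = 0.25 × 430 + 0.5 × 570 + 0.25 × 390 = 107.5 + 285 + 97.5 = 490
EV(B) = 0.375 × 810 + 0.375 × 480 + 0.25 × 250 = 303.75 + 180 + 62.5 = 546.25
Overall = 0.25 × 490 + 0.75 × 546.25 = 122.5 + 409.6875 = 532.1875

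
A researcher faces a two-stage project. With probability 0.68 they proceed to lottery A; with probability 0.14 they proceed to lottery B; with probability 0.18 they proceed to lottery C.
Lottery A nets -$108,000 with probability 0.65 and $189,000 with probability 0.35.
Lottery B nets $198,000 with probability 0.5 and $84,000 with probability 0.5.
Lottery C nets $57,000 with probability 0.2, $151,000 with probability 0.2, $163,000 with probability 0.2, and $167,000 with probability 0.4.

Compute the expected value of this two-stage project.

EV(A) = 0.65 × (-108000) + 0.35 × 189000 = -70200 + 66150 = -4050
EV(B) = 0.5 × 198000 + 0.5 × 84000 = 99000 + 42000 = 141000
EV(C) = 0.2 × 57000 + 0.2 × 151000 + 0.2 × 163000 + 0.4 × 167000 = 11400 + 30200 + 32600 + 66800 = 141000
Overall = 0.68 × (-4050) + 0.14 × 141000 + 0.18 × 141000 = -2754 + 19740 + 25380 = 42366

$42,366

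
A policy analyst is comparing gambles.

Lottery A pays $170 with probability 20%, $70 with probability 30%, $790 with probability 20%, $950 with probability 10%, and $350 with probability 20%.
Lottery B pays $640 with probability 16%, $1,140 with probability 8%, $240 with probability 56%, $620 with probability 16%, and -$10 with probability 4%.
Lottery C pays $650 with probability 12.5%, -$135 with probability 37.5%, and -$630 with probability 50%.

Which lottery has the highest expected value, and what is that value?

Lottery B ($426.80)

Lottery A = 0.2 × 170 + 0.3 × 70 + 0.2 × 790 + 0.1 × 950 + 0.2 × 350 = 34 + 21 + 158 + 95 + 70 = 378
Lottery B = 0.16 × 640 + 0.08 × 1140 + 0.56 × 240 + 0.16 × 620 + 0.04 × (-10) = 102.4 + 91.2 + 134.4 + 99.2 − 0.4 = 426.8
Lottery C = 0.125 × 650 + 0.375 × (-135) + 0.5 × (-630) = 81.25 − 50.625 − 315 = -284.375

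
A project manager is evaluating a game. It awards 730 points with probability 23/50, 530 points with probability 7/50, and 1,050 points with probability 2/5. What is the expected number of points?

830 points

EV = 23/50 × 730 + 7/50 × 530 + 2/5 × 1050 = 335.8 + 74.2 + 420 = 830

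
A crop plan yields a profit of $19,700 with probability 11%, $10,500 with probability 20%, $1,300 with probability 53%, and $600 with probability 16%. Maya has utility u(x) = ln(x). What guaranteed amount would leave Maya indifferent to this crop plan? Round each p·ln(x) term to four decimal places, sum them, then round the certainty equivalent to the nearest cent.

$2,352.42

E[u] = 0.11·ln(19700) + 0.2·ln(10500) + 0.53·ln(1300) + 0.16·ln(600) = 1.0877 + 1.8518 + 3.8002 + 1.0235 = 7.7632
CE = e^7.7632 ≈ 2352.42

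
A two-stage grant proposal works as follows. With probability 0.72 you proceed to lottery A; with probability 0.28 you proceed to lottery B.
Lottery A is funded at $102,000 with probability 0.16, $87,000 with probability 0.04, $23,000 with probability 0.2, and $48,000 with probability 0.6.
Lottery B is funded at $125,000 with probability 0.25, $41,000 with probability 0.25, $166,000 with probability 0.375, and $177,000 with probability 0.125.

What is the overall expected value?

EV(A) = 0.16 × 102000 + 0.04 × 87000 + 0.2 × 23000 + 0.6 × 48000 = 16320 + 3480 + 4600 + 28800 = 53200
EV(B) = 0.25 × 125000 + 0.25 × 41000 + 0.375 × 166000 + 0.125 × 177000 = 31250 + 10250 + 62250 + 22125 = 125875
Overall = 0.72 × 53200 + 0.28 × 125875 = 38304 + 35245 = 73549

$73,549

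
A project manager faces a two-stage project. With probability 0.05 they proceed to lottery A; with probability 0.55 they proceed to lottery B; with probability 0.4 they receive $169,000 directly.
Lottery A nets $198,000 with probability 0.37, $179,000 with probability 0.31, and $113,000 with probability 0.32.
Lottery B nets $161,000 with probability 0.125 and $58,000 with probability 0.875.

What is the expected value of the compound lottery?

EV(A) = 0.37 × 198000 + 0.31 × 179000 + 0.32 × 113000 = 73260 + 55490 + 36160 = 164910
EV(B) = 0.125 × 161000 + 0.875 × 58000 = 20125 + 50750 = 70875
Branch C: 169000 (certain)
Overall = 0.05 × 164910 + 0.55 × 70875 + 0.4 × 169000 = 8245.5 + 38981.25 + 67600 = 114826.75

$114,826.75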